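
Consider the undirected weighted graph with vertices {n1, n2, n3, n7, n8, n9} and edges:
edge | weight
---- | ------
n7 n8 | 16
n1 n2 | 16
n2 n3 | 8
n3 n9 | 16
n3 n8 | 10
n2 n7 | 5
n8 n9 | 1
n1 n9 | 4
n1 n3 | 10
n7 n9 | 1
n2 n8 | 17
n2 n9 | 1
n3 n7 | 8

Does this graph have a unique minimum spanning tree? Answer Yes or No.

No

Sort edges by weight, then run Kruskal:
n2 n9 (1): add. Components now {n8} {n3} {n7} {n2,n9} {n1}
n7 n9 (1): add. Components now {n8} {n3} {n2,n7,n9} {n1}
n8 n9 (1): add. Components now {n2,n7,n8,n9} {n3} {n1}
n1 n9 (4): add. Components now {n1,n2,n7,n8,n9} {n3}
n2 n7 (5): skip — n7 and n2 already connected.
n2 n3 (8): add. Components now {n1,n2,n3,n7,n8,n9}
Non-tree edge n3 n7 has weight 8, equal to the heaviest edge on its tree cycle — swapping gives another MST of the same weight. Not unique.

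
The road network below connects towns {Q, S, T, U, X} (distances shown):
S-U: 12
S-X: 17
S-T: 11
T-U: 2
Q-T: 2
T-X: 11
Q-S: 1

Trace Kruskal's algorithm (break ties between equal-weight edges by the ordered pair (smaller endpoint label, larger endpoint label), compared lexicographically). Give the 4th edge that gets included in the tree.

T-X

Sort edges by weight, then run Kruskal:
Q-S (1): add — endpoints in different components.
Q-T (2): add — endpoints in different components.
T-U (2): add — endpoints in different components.
S-T (11): skip — S and T already connected.
T-X (11): add — endpoints in different components.
The 4th edge added is T-X.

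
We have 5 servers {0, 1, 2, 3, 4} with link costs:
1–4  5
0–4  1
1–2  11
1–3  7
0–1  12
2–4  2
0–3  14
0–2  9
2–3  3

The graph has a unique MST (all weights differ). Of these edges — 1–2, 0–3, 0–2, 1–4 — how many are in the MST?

1

Sort edges by weight, then run Kruskal:
0–4 (1): add — endpoints in different components.
2–4 (2): add — endpoints in different components.
2–3 (3): add — endpoints in different components.
1–4 (5): add — endpoints in different components.
MST edge set: {0–4, 2–4, 2–3, 1–4}.
Of the listed edges, {1–4} are in the MST → 1.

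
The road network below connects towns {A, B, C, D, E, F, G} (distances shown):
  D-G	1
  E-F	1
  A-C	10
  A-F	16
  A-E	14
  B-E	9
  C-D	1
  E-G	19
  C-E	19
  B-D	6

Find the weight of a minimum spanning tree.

28

Sort edges by weight, then run Kruskal:
C-D (1): add — endpoints in different components.
D-G (1): add — endpoints in different components.
E-F (1): add — endpoints in different components.
B-D (6): add — endpoints in different components.
B-E (9): add — endpoints in different components.
A-C (10): add — endpoints in different components.
MST edges: C-D, D-G, E-F, B-D, B-E, A-C; total weight 1+1+1+6+9+10 = 28.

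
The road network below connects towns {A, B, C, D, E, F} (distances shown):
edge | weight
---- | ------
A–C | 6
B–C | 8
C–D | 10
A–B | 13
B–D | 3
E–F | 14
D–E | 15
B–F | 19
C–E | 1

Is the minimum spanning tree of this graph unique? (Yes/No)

Yes

Sort edges by weight, then run Kruskal:
C–E (1): add — endpoints in different components.
B–D (3): add — endpoints in different components.
A–C (6): add — endpoints in different components.
B–C (8): add — endpoints in different components.
C–D (10): skip — C and D already connected.
A–B (13): skip — A and B already connected.
E–F (14): add — endpoints in different components.
Every non-tree edge has weight strictly greater than the heaviest edge on the tree path between its endpoints, so the MST is unique.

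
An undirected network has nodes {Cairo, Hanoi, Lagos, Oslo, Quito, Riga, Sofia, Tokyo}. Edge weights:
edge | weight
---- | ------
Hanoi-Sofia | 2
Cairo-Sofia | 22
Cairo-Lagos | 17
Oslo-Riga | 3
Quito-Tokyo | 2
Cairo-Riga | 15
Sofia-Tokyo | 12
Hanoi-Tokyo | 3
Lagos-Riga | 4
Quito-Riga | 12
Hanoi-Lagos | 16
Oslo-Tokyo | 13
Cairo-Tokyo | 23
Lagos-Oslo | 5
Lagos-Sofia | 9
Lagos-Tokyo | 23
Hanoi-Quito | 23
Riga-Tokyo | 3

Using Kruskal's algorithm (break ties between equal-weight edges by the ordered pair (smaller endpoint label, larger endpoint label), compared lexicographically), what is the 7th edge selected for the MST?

Sort edges by weight, then run Kruskal:
Hanoi-Sofia (2): add — endpoints in different components.
Quito-Tokyo (2): add — endpoints in different components.
Hanoi-Tokyo (3): add — endpoints in different components.
Oslo-Riga (3): add — endpoints in different components.
Riga-Tokyo (3): add — endpoints in different components.
Lagos-Riga (4): add — endpoints in different components.
Lagos-Oslo (5): skip — Lagos and Oslo already connected.
Lagos-Sofia (9): skip — Sofia and Lagos already connected.
Quito-Riga (12): skip — Quito and Riga already connected.
Sofia-Tokyo (12): skip — Sofia and Tokyo already connected.
Oslo-Tokyo (13): skip — Tokyo and Oslo already connected.
Cairo-Riga (15): add — endpoints in different components.
The 7th edge added is Cairo-Riga.

Cairo-Riga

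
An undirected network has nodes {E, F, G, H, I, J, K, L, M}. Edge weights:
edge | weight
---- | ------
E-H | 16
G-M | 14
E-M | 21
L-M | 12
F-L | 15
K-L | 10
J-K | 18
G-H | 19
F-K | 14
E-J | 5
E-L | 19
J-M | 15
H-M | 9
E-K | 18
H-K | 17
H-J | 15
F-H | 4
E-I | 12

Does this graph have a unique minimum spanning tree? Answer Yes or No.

Sort edges by weight, then run Kruskal:
F-H (4): add — endpoints in different components.
E-J (5): add — endpoints in different components.
H-M (9): add — endpoints in different components.
K-L (10): add — endpoints in different components.
E-I (12): add — endpoints in different components.
L-M (12): add — endpoints in different components.
F-K (14): skip — F and K already connected.
G-M (14): add — endpoints in different components.
F-L (15): skip — F and L already connected.
H-J (15): add — endpoints in different components.
Non-tree edge J-M has weight 15, equal to the heaviest edge on its tree cycle — swapping gives another MST of the same weight. Not unique.

No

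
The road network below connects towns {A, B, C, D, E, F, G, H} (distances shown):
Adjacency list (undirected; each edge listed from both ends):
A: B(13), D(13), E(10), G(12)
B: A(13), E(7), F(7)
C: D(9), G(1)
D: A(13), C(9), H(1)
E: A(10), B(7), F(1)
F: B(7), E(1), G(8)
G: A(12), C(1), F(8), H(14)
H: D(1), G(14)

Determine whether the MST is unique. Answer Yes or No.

Sort edges by weight, then run Kruskal:
C-G (1): add — endpoints in different components.
D-H (1): add — endpoints in different components.
E-F (1): add — endpoints in different components.
B-E (7): add — endpoints in different components.
B-F (7): skip — B and F already connected.
F-G (8): add — endpoints in different components.
C-D (9): add — endpoints in different components.
A-E (10): add — endpoints in different components.
Non-tree edge B-F has weight 7, equal to the heaviest edge on its tree cycle — swapping gives another MST of the same weight. Not unique.

No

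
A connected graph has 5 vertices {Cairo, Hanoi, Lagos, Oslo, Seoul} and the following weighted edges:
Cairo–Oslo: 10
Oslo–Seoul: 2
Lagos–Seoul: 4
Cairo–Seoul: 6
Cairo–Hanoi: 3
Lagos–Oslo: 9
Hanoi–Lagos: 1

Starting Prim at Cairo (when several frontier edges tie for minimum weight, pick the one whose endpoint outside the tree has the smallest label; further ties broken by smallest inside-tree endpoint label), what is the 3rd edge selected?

Lagos-Seoul

Grow the tree from Cairo using Prim:
Step 1: frontier [Cairo–Hanoi 3, Cairo–Seoul 6, Cairo–Oslo 10] → take Cairo–Hanoi (3); add Hanoi.
Step 2: frontier [Cairo–Seoul 6, Cairo–Oslo 10, Hanoi–Lagos 1] → take Hanoi–Lagos (1); add Lagos.
Step 3: frontier [Cairo–Seoul 6, Cairo–Oslo 10, Lagos–Seoul 4, Lagos–Oslo 9] → take Lagos–Seoul (4); add Seoul.
Step 4: frontier [Cairo–Oslo 10, Lagos–Oslo 9, Oslo–Seoul 2] → take Oslo–Seoul (2); add Oslo.
The 3rd edge added is Lagos–Seoul.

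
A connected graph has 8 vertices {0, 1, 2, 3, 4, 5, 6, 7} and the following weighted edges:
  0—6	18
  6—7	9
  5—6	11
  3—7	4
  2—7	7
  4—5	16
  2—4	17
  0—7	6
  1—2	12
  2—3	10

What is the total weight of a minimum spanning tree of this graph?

65

Prim's algorithm from 1:
Step 1: cheapest edge leaving the tree is 1—2 (12); add 2.
Step 2: cheapest edge leaving the tree is 2—7 (7); add 7.
Step 3: cheapest edge leaving the tree is 3—7 (4); add 3.
Step 4: cheapest edge leaving the tree is 0—7 (6); add 0.
Step 5: cheapest edge leaving the tree is 6—7 (9); add 6.
Step 6: cheapest edge leaving the tree is 5—6 (11); add 5.
Step 7: cheapest edge leaving the tree is 4—5 (16); add 4.
MST edges: 1—2, 2—7, 3—7, 0—7, 6—7, 5—6, 4—5; total weight 12+7+4+6+9+11+16 = 65.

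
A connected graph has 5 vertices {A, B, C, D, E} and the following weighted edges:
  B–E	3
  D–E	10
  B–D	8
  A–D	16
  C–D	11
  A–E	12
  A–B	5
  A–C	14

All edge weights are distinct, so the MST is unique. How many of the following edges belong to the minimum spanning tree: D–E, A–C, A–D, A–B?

Kruskal's algorithm — process edges by increasing weight (ties by edge label):
B–E (3): add. Components now {A} {B,E} {C} {D}
A–B (5): add. Components now {A,B,E} {C} {D}
B–D (8): add. Components now {A,B,D,E} {C}
D–E (10): skip — D and E already connected.
C–D (11): add. Components now {A,B,C,D,E}
MST edge set: {B–E, A–B, B–D, C–D}.
Of the listed edges, {A–B} are in the MST → 1.

1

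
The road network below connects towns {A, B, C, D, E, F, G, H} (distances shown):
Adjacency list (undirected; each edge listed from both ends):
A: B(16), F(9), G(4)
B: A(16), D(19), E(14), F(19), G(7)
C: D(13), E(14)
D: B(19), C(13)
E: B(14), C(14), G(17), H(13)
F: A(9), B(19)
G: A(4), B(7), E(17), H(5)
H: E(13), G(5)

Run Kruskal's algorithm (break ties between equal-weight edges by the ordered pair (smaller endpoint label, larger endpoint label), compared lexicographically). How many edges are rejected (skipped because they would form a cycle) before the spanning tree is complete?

Sort edges by weight, then run Kruskal:
A—G (4): add — endpoints in different components.
G—H (5): add — endpoints in different components.
B—G (7): add — endpoints in different components.
A—F (9): add — endpoints in different components.
C—D (13): add — endpoints in different components.
E—H (13): add — endpoints in different components.
B—E (14): skip — B and E already connected.
C—E (14): add — endpoints in different components.
Edges rejected before the tree was complete: 1.

1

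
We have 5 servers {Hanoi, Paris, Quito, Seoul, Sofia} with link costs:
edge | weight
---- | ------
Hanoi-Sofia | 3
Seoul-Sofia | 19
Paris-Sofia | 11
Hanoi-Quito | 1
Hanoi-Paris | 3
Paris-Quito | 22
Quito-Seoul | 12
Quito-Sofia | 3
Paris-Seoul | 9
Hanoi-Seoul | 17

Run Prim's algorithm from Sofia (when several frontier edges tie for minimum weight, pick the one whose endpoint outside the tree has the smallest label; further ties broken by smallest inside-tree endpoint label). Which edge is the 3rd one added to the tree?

Grow the tree from Sofia using Prim:
Step 1: frontier [Hanoi-Sofia 3, Quito-Sofia 3, Paris-Sofia 11, Seoul-Sofia 19] → take Hanoi-Sofia (3); add Hanoi.
Step 2: frontier [Hanoi-Quito 1, Hanoi-Paris 3, Hanoi-Seoul 17, Quito-Sofia 3, Paris-Sofia 11, Seoul-Sofia 19] → take Hanoi-Quito (1); add Quito.
Step 3: frontier [Hanoi-Paris 3, Hanoi-Seoul 17, Quito-Seoul 12, Paris-Quito 22, Paris-Sofia 11, Seoul-Sofia 19] → take Hanoi-Paris (3); add Paris.
Step 4: frontier [Hanoi-Seoul 17, Paris-Seoul 9, Quito-Seoul 12, Seoul-Sofia 19] → take Paris-Seoul (9); add Seoul.
The 3rd edge added is Hanoi-Paris.

Hanoi-Paris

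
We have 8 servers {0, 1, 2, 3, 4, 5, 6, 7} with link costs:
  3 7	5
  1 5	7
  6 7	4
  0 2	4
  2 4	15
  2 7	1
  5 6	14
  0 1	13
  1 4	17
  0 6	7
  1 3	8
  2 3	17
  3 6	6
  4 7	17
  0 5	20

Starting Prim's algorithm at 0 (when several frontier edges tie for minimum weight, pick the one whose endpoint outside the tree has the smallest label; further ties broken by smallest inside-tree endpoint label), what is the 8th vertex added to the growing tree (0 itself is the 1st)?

Prim, starting at 0.
Step 1: cheapest edge leaving the tree is 0 2 (4); add 2.
Step 2: cheapest edge leaving the tree is 2 7 (1); add 7.
Step 3: cheapest edge leaving the tree is 6 7 (4); add 6.
Step 4: cheapest edge leaving the tree is 3 7 (5); add 3.
Step 5: cheapest edge leaving the tree is 1 3 (8); add 1.
Step 6: cheapest edge leaving the tree is 1 5 (7); add 5.
Step 7: cheapest edge leaving the tree is 2 4 (15); add 4.
Vertex order: 0, 2, 7, 6, 3, 1, 5, 4. The 8th vertex is 4.

4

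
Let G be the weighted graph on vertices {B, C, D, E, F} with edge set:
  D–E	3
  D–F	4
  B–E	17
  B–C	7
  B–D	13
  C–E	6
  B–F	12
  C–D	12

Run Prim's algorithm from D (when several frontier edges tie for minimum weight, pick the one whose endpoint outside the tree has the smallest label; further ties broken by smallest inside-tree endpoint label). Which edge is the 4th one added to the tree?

B-C

Grow the tree from D using Prim:
Step 1: frontier [D–E 3, D–F 4, C–D 12, B–D 13] → take D–E (3); add E.
Step 2: frontier [D–F 4, C–D 12, B–D 13, C–E 6, B–E 17] → take D–F (4); add F.
Step 3: frontier [C–D 12, B–D 13, C–E 6, B–E 17, B–F 12] → take C–E (6); add C.
Step 4: frontier [B–C 7, B–D 13, B–E 17, B–F 12] → take B–C (7); add B.
The 4th edge added is B–C.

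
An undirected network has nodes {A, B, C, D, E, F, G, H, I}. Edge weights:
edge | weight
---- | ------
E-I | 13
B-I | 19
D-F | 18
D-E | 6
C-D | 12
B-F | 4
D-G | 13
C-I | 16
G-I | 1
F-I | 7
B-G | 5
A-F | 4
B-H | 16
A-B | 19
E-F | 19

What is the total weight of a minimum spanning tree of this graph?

61

Sort edges by weight, then run Kruskal:
G-I (1): add — endpoints in different components.
A-F (4): add — endpoints in different components.
B-F (4): add — endpoints in different components.
B-G (5): add — endpoints in different components.
D-E (6): add — endpoints in different components.
F-I (7): skip — F and I already connected.
C-D (12): add — endpoints in different components.
D-G (13): add — endpoints in different components.
E-I (13): skip — E and I already connected.
B-H (16): add — endpoints in different components.
MST edges: G-I, A-F, B-F, B-G, D-E, C-D, D-G, B-H; total weight 1+4+4+5+6+12+13+16 = 61.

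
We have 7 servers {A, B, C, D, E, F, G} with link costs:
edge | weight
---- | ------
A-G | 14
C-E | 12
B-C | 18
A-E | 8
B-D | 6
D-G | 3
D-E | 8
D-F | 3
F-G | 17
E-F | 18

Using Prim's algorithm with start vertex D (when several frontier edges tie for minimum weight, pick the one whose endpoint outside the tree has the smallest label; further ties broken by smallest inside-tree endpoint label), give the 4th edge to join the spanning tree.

D-E

Prim's algorithm from D:
Step 1: cheapest edge leaving the tree is D-F (3); add F.
Step 2: cheapest edge leaving the tree is D-G (3); add G.
Step 3: cheapest edge leaving the tree is B-D (6); add B.
Step 4: cheapest edge leaving the tree is D-E (8); add E.
Step 5: cheapest edge leaving the tree is A-E (8); add A.
Step 6: cheapest edge leaving the tree is C-E (12); add C.
The 4th edge added is D-E.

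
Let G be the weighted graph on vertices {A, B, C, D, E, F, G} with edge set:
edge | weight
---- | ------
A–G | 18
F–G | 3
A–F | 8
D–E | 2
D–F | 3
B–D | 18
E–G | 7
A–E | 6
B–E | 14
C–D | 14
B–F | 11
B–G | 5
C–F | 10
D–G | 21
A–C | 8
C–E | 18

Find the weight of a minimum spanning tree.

27

Kruskal: consider edges lightest-first.
D–E (2): add. Components now {A} {B} {C} {D,E} {F} {G}
D–F (3): add. Components now {A} {B} {C} {D,E,F} {G}
F–G (3): add. Components now {A} {B} {C} {D,E,F,G}
B–G (5): add. Components now {A} {B,D,E,F,G} {C}
A–E (6): add. Components now {A,B,D,E,F,G} {C}
E–G (7): skip — E and G already connected.
A–C (8): add. Components now {A,B,C,D,E,F,G}
MST edges: D–E, D–F, F–G, B–G, A–E, A–C; total weight 2+3+3+5+6+8 = 27.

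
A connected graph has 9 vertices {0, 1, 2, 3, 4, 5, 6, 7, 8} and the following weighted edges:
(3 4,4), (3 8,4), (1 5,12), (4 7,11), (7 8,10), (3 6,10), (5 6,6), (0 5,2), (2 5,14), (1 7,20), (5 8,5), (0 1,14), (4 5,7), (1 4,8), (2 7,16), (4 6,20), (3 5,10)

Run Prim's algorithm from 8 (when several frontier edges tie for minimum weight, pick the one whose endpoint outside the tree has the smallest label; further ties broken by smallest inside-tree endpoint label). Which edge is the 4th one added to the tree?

0-5

Grow the tree from 8 using Prim:
Step 1: cheapest edge leaving the tree is 3 8 (4); add 3.
Step 2: cheapest edge leaving the tree is 3 4 (4); add 4.
Step 3: cheapest edge leaving the tree is 5 8 (5); add 5.
Step 4: cheapest edge leaving the tree is 0 5 (2); add 0.
Step 5: cheapest edge leaving the tree is 5 6 (6); add 6.
Step 6: cheapest edge leaving the tree is 1 4 (8); add 1.
Step 7: cheapest edge leaving the tree is 7 8 (10); add 7.
Step 8: cheapest edge leaving the tree is 2 5 (14); add 2.
The 4th edge added is 0 5.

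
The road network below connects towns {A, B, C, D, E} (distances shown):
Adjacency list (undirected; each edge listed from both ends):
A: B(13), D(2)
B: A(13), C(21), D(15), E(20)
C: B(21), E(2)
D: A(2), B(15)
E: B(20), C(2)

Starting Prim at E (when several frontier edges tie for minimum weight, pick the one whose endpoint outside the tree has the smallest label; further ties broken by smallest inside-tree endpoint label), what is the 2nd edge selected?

B-E

Grow the tree from E using Prim:
Step 1: cheapest edge leaving the tree is C–E (2); add C.
Step 2: cheapest edge leaving the tree is B–E (20); add B.
Step 3: cheapest edge leaving the tree is A–B (13); add A.
Step 4: cheapest edge leaving the tree is A–D (2); add D.
The 2nd edge added is B–E.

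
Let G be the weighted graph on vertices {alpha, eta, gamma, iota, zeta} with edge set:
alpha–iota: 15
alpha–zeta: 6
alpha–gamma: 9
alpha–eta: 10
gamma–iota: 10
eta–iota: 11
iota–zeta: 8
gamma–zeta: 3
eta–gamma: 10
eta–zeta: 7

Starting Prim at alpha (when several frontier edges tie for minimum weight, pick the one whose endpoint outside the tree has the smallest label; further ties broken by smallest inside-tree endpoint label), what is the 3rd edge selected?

Prim, starting at alpha.
Step 1: cheapest edge leaving the tree is alpha–zeta (6); add zeta.
Step 2: cheapest edge leaving the tree is gamma–zeta (3); add gamma.
Step 3: cheapest edge leaving the tree is eta–zeta (7); add eta.
Step 4: cheapest edge leaving the tree is iota–zeta (8); add iota.
The 3rd edge added is eta–zeta.

eta-zeta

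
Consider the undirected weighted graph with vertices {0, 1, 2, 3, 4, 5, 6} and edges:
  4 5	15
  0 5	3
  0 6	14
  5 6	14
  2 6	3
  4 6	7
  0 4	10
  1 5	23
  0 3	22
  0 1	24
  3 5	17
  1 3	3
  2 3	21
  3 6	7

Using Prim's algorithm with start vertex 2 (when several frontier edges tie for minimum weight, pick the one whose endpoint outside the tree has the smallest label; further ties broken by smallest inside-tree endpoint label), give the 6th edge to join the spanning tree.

0-5

Prim's algorithm from 2:
Step 1: frontier [2 6 3, 2 3 21] → take 2 6 (3); add 6.
Step 2: frontier [2 3 21, 3 6 7, 4 6 7, 0 6 14, 5 6 14] → take 3 6 (7); add 3.
Step 3: frontier [1 3 3, 3 5 17, 0 3 22, 4 6 7, 0 6 14, 5 6 14] → take 1 3 (3); add 1.
Step 4: frontier [1 5 23, 0 1 24, 3 5 17, 0 3 22, 4 6 7, 0 6 14, 5 6 14] → take 4 6 (7); add 4.
Step 5: frontier [1 5 23, 0 1 24, 3 5 17, 0 3 22, 0 4 10, 4 5 15, 0 6 14, 5 6 14] → take 0 4 (10); add 0.
Step 6: frontier [0 5 3, 1 5 23, 3 5 17, 4 5 15, 5 6 14] → take 0 5 (3); add 5.
The 6th edge added is 0 5.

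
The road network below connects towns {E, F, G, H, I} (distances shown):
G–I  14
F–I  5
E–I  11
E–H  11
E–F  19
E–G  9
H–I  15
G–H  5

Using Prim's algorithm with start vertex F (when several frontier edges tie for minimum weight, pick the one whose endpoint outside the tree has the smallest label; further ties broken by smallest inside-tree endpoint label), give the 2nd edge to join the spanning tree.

Grow the tree from F using Prim:
Step 1: cheapest edge leaving the tree is F–I (5); add I.
Step 2: cheapest edge leaving the tree is E–I (11); add E.
Step 3: cheapest edge leaving the tree is E–G (9); add G.
Step 4: cheapest edge leaving the tree is G–H (5); add H.
The 2nd edge added is E–I.

E-I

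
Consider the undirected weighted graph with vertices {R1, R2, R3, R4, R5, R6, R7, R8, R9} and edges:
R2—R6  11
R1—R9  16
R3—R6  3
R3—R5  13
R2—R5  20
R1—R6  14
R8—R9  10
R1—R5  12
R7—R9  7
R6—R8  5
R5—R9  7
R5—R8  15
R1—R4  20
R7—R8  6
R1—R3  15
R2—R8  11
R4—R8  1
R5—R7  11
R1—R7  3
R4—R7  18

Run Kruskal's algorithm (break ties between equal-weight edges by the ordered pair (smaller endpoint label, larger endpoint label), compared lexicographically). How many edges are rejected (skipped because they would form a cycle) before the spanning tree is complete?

Kruskal's algorithm — process edges by increasing weight (ties by edge label):
R4—R8 (1): add — endpoints in different components.
R1—R7 (3): add — endpoints in different components.
R3—R6 (3): add — endpoints in different components.
R6—R8 (5): add — endpoints in different components.
R7—R8 (6): add — endpoints in different components.
R5—R9 (7): add — endpoints in different components.
R7—R9 (7): add — endpoints in different components.
R8—R9 (10): skip — R9 and R8 already connected.
R2—R6 (11): add — endpoints in different components.
Edges rejected before the tree was complete: 1.

1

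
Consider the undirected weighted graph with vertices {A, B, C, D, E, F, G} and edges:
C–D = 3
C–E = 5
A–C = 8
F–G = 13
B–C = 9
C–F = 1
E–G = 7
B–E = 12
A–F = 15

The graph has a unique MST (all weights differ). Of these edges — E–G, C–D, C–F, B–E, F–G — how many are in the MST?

Kruskal's algorithm — process edges by increasing weight (ties by edge label):
C–F (1): add. Components now {A} {B} {C,F} {D} {E} {G}
C–D (3): add. Components now {A} {B} {C,D,F} {E} {G}
C–E (5): add. Components now {A} {B} {C,D,E,F} {G}
E–G (7): add. Components now {A} {B} {C,D,E,F,G}
A–C (8): add. Components now {A,C,D,E,F,G} {B}
B–C (9): add. Components now {A,B,C,D,E,F,G}
MST edge set: {C–F, C–D, C–E, E–G, A–C, B–C}.
Of the listed edges, {E–G, C–D, C–F} are in the MST → 3.

3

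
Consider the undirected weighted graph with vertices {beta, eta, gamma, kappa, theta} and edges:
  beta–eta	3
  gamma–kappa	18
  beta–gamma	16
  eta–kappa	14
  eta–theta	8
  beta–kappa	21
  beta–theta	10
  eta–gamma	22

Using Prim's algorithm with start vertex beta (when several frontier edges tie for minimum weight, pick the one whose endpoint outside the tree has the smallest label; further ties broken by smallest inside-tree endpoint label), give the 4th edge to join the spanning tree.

beta-gamma

Prim's algorithm from beta:
Step 1: frontier [beta–eta 3, beta–theta 10, beta–gamma 16, beta–kappa 21] → take beta–eta (3); add eta.
Step 2: frontier [beta–theta 10, beta–gamma 16, beta–kappa 21, eta–theta 8, eta–kappa 14, eta–gamma 22] → take eta–theta (8); add theta.
Step 3: frontier [beta–gamma 16, beta–kappa 21, eta–kappa 14, eta–gamma 22] → take eta–kappa (14); add kappa.
Step 4: frontier [beta–gamma 16, eta–gamma 22, gamma–kappa 18] → take beta–gamma (16); add gamma.
The 4th edge added is beta–gamma.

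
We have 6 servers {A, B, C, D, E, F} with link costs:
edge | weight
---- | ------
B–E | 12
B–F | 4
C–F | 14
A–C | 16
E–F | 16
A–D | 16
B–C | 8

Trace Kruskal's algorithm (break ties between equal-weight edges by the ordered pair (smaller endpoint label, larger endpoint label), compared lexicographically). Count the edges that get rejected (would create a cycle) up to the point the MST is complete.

Kruskal: consider edges lightest-first.
B–F (4): add. Components now {A} {B,F} {C} {D} {E}
B–C (8): add. Components now {A} {B,C,F} {D} {E}
B–E (12): add. Components now {A} {B,C,E,F} {D}
C–F (14): skip — C and F already connected.
A–C (16): add. Components now {A,B,C,E,F} {D}
A–D (16): add. Components now {A,B,C,D,E,F}
Edges rejected before the tree was complete: 1.

1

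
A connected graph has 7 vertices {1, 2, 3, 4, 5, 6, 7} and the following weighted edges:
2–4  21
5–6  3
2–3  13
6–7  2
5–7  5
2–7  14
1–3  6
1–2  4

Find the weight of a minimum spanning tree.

Sort edges by weight, then run Kruskal:
6–7 (2): add — endpoints in different components.
5–6 (3): add — endpoints in different components.
1–2 (4): add — endpoints in different components.
5–7 (5): skip — 5 and 7 already connected.
1–3 (6): add — endpoints in different components.
2–3 (13): skip — 2 and 3 already connected.
2–7 (14): add — endpoints in different components.
2–4 (21): add — endpoints in different components.
MST edges: 6–7, 5–6, 1–2, 1–3, 2–7, 2–4; total weight 2+3+4+6+14+21 = 50.

50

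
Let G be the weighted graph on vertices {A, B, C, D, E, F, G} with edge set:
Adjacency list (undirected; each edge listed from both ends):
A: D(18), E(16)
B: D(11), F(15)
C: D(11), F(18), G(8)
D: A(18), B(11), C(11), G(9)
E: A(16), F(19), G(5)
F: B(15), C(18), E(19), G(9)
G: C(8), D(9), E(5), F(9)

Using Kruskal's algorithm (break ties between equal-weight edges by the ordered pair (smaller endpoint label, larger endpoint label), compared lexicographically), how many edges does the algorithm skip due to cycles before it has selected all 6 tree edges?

2

Sort edges by weight, then run Kruskal:
E—G (5): add — endpoints in different components.
C—G (8): add — endpoints in different components.
D—G (9): add — endpoints in different components.
F—G (9): add — endpoints in different components.
B—D (11): add — endpoints in different components.
C—D (11): skip — C and D already connected.
B—F (15): skip — B and F already connected.
A—E (16): add — endpoints in different components.
Edges rejected before the tree was complete: 2.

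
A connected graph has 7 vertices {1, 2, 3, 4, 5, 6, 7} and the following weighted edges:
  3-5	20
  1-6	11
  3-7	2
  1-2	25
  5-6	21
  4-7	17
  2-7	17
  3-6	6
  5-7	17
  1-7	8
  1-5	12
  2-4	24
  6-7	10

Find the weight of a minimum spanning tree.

Prim, starting at 4.
Step 1: frontier [4-7 17, 2-4 24] → take 4-7 (17); add 7.
Step 2: frontier [2-4 24, 3-7 2, 1-7 8, 6-7 10, 2-7 17, 5-7 17] → take 3-7 (2); add 3.
Step 3: frontier [3-6 6, 3-5 20, 2-4 24, 1-7 8, 6-7 10, 2-7 17, 5-7 17] → take 3-6 (6); add 6.
Step 4: frontier [3-5 20, 2-4 24, 1-6 11, 5-6 21, 1-7 8, 2-7 17, 5-7 17] → take 1-7 (8); add 1.
Step 5: frontier [1-5 12, 1-2 25, 3-5 20, 2-4 24, 5-6 21, 2-7 17, 5-7 17] → take 1-5 (12); add 5.
Step 6: frontier [1-2 25, 2-4 24, 2-7 17] → take 2-7 (17); add 2.
MST edges: 4-7, 3-7, 3-6, 1-7, 1-5, 2-7; total weight 17+2+6+8+12+17 = 62.

62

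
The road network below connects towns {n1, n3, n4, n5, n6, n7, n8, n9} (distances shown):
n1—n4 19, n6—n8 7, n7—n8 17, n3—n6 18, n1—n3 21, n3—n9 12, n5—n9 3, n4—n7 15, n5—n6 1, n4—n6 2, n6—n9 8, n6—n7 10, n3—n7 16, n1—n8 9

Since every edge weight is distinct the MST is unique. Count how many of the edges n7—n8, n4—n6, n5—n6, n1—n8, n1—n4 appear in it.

Kruskal: consider edges lightest-first.
n5—n6 (1): add — endpoints in different components.
n4—n6 (2): add — endpoints in different components.
n5—n9 (3): add — endpoints in different components.
n6—n8 (7): add — endpoints in different components.
n6—n9 (8): skip — n9 and n6 already connected.
n1—n8 (9): add — endpoints in different components.
n6—n7 (10): add — endpoints in different components.
n3—n9 (12): add — endpoints in different components.
MST edge set: {n5—n6, n4—n6, n5—n9, n6—n8, n1—n8, n6—n7, n3—n9}.
Of the listed edges, {n4—n6, n5—n6, n1—n8} are in the MST → 3.

3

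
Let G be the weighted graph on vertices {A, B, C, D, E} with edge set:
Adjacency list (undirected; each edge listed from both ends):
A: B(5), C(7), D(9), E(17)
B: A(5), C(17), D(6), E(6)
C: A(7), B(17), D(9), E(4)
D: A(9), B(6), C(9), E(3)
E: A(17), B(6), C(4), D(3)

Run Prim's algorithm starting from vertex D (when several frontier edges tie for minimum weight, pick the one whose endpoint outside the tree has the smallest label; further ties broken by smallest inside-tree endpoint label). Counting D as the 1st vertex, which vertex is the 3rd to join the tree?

C

Grow the tree from D using Prim:
Step 1: cheapest edge leaving the tree is D E (3); add E.
Step 2: cheapest edge leaving the tree is C E (4); add C.
Step 3: cheapest edge leaving the tree is B D (6); add B.
Step 4: cheapest edge leaving the tree is A B (5); add A.
Vertex order: D, E, C, B, A. The 3rd vertex is C.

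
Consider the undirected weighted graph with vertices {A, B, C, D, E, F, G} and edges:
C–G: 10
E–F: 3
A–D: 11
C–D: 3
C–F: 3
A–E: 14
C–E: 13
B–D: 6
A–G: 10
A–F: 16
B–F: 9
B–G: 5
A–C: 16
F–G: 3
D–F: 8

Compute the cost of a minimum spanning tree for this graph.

27

Sort edges by weight, then run Kruskal:
C–D (3): add — endpoints in different components.
C–F (3): add — endpoints in different components.
E–F (3): add — endpoints in different components.
F–G (3): add — endpoints in different components.
B–G (5): add — endpoints in different components.
B–D (6): skip — B and D already connected.
D–F (8): skip — D and F already connected.
B–F (9): skip — B and F already connected.
A–G (10): add — endpoints in different components.
MST edges: C–D, C–F, E–F, F–G, B–G, A–G; total weight 3+3+3+3+5+10 = 27.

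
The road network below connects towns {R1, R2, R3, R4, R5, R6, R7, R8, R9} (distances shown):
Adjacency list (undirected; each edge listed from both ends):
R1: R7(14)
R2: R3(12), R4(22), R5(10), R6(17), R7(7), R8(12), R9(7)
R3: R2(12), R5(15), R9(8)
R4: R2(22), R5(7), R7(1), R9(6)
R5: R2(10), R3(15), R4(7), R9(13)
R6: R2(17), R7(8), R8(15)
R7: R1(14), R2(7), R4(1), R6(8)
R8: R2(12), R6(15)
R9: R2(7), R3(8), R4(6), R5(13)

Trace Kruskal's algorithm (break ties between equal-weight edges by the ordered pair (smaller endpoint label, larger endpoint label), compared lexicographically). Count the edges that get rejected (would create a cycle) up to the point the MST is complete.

4

Sort edges by weight, then run Kruskal:
R4—R7 (1): add — endpoints in different components.
R4—R9 (6): add — endpoints in different components.
R2—R7 (7): add — endpoints in different components.
R2—R9 (7): skip — R9 and R2 already connected.
R4—R5 (7): add — endpoints in different components.
R3—R9 (8): add — endpoints in different components.
R6—R7 (8): add — endpoints in different components.
R2—R5 (10): skip — R2 and R5 already connected.
R2—R3 (12): skip — R2 and R3 already connected.
R2—R8 (12): add — endpoints in different components.
R5—R9 (13): skip — R9 and R5 already connected.
R1—R7 (14): add — endpoints in different components.
Edges rejected before the tree was complete: 4.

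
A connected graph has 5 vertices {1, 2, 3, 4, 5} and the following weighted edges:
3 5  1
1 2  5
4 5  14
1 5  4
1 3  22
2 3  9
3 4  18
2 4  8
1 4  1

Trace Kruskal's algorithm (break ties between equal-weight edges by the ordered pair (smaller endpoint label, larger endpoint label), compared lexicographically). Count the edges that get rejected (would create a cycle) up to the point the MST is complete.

Kruskal: consider edges lightest-first.
1 4 (1): add. Components now {1,4} {2} {3} {5}
3 5 (1): add. Components now {1,4} {2} {3,5}
1 5 (4): add. Components now {1,3,4,5} {2}
1 2 (5): add. Components now {1,2,3,4,5}
Edges rejected before the tree was complete: 0.

0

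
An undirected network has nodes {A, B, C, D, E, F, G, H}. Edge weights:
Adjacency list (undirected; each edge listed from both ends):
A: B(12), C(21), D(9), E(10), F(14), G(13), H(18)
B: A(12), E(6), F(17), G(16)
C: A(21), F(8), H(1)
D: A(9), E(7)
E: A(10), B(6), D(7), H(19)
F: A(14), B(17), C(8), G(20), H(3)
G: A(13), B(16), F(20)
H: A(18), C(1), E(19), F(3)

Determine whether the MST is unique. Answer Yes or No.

Kruskal's algorithm — process edges by increasing weight (ties by edge label):
C—H (1): add — endpoints in different components.
F—H (3): add — endpoints in different components.
B—E (6): add — endpoints in different components.
D—E (7): add — endpoints in different components.
C—F (8): skip — C and F already connected.
A—D (9): add — endpoints in different components.
A—E (10): skip — A and E already connected.
A—B (12): skip — A and B already connected.
A—G (13): add — endpoints in different components.
A—F (14): add — endpoints in different components.
Every non-tree edge has weight strictly greater than the heaviest edge on the tree path between its endpoints, so the MST is unique.

Yes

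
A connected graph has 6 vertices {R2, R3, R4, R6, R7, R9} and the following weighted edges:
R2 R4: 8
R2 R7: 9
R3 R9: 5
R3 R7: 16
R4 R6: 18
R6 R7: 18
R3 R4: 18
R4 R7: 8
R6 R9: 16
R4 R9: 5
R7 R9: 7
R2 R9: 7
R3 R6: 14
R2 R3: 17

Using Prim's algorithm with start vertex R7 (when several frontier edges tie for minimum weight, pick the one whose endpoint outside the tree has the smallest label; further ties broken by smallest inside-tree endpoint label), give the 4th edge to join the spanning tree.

R2-R9

Grow the tree from R7 using Prim:
Step 1: frontier [R7 R9 7, R4 R7 8, R2 R7 9, R3 R7 16, R6 R7 18] → take R7 R9 (7); add R9.
Step 2: frontier [R4 R7 8, R2 R7 9, R3 R7 16, R6 R7 18, R3 R9 5, R4 R9 5, R2 R9 7, R6 R9 16] → take R3 R9 (5); add R3.
Step 3: frontier [R3 R6 14, R2 R3 17, R3 R4 18, R4 R7 8, R2 R7 9, R6 R7 18, R4 R9 5, R2 R9 7, R6 R9 16] → take R4 R9 (5); add R4.
Step 4: frontier [R3 R6 14, R2 R3 17, R2 R4 8, R4 R6 18, R2 R7 9, R6 R7 18, R2 R9 7, R6 R9 16] → take R2 R9 (7); add R2.
Step 5: frontier [R3 R6 14, R4 R6 18, R6 R7 18, R6 R9 16] → take R3 R6 (14); add R6.
The 4th edge added is R2 R9.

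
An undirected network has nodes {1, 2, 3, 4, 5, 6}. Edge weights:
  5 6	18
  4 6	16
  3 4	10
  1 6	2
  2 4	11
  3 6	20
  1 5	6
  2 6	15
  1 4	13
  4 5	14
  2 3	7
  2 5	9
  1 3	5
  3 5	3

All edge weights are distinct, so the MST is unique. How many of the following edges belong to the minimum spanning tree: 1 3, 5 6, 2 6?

Kruskal: consider edges lightest-first.
1 6 (2): add — endpoints in different components.
3 5 (3): add — endpoints in different components.
1 3 (5): add — endpoints in different components.
1 5 (6): skip — 1 and 5 already connected.
2 3 (7): add — endpoints in different components.
2 5 (9): skip — 2 and 5 already connected.
3 4 (10): add — endpoints in different components.
MST edge set: {1 6, 3 5, 1 3, 2 3, 3 4}.
Of the listed edges, {1 3} are in the MST → 1.

1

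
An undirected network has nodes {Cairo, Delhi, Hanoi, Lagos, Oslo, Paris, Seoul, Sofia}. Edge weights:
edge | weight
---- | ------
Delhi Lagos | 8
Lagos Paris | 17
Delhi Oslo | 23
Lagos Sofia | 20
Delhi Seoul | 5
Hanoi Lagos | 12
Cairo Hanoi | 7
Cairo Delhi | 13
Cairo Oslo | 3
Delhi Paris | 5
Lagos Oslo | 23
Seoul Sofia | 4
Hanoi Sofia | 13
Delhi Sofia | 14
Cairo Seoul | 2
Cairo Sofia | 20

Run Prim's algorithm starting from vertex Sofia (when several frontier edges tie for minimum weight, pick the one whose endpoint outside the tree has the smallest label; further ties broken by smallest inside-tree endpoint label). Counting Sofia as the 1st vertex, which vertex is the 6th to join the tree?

Grow the tree from Sofia using Prim:
Step 1: cheapest edge leaving the tree is Seoul Sofia (4); add Seoul.
Step 2: cheapest edge leaving the tree is Cairo Seoul (2); add Cairo.
Step 3: cheapest edge leaving the tree is Cairo Oslo (3); add Oslo.
Step 4: cheapest edge leaving the tree is Delhi Seoul (5); add Delhi.
Step 5: cheapest edge leaving the tree is Delhi Paris (5); add Paris.
Step 6: cheapest edge leaving the tree is Cairo Hanoi (7); add Hanoi.
Step 7: cheapest edge leaving the tree is Delhi Lagos (8); add Lagos.
Vertex order: Sofia, Seoul, Cairo, Oslo, Delhi, Paris, Hanoi, Lagos. The 6th vertex is Paris.

Paris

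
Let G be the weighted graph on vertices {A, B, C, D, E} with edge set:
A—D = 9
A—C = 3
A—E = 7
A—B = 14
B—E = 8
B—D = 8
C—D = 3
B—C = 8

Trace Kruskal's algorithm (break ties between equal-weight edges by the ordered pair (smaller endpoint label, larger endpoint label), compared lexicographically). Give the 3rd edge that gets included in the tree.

Kruskal's algorithm — process edges by increasing weight (ties by edge label):
A—C (3): add — endpoints in different components.
C—D (3): add — endpoints in different components.
A—E (7): add — endpoints in different components.
B—C (8): add — endpoints in different components.
The 3rd edge added is A—E.

A-E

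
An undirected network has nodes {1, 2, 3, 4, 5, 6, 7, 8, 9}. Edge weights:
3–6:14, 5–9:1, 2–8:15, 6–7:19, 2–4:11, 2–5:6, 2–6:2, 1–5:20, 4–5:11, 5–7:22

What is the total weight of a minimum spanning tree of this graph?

88

Prim, starting at 8.
Step 1: frontier [2–8 15] → take 2–8 (15); add 2.
Step 2: frontier [2–6 2, 2–5 6, 2–4 11] → take 2–6 (2); add 6.
Step 3: frontier [2–5 6, 2–4 11, 3–6 14, 6–7 19] → take 2–5 (6); add 5.
Step 4: frontier [2–4 11, 5–9 1, 4–5 11, 1–5 20, 5–7 22, 3–6 14, 6–7 19] → take 5–9 (1); add 9.
Step 5: frontier [2–4 11, 4–5 11, 1–5 20, 5–7 22, 3–6 14, 6–7 19] → take 2–4 (11); add 4.
Step 6: frontier [1–5 20, 5–7 22, 3–6 14, 6–7 19] → take 3–6 (14); add 3.
Step 7: frontier [1–5 20, 5–7 22, 6–7 19] → take 6–7 (19); add 7.
Step 8: frontier [1–5 20] → take 1–5 (20); add 1.
MST edges: 2–8, 2–6, 2–5, 5–9, 2–4, 3–6, 6–7, 1–5; total weight 15+2+6+1+11+14+19+20 = 88.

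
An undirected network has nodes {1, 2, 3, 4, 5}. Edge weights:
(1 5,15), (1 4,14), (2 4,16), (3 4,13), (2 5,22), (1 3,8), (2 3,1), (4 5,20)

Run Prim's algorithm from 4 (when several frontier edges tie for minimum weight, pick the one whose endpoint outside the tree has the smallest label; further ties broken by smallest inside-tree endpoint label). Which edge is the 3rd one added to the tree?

Prim, starting at 4.
Step 1: frontier [3 4 13, 1 4 14, 2 4 16, 4 5 20] → take 3 4 (13); add 3.
Step 2: frontier [2 3 1, 1 3 8, 1 4 14, 2 4 16, 4 5 20] → take 2 3 (1); add 2.
Step 3: frontier [2 5 22, 1 3 8, 1 4 14, 4 5 20] → take 1 3 (8); add 1.
Step 4: frontier [1 5 15, 2 5 22, 4 5 20] → take 1 5 (15); add 5.
The 3rd edge added is 1 3.

1-3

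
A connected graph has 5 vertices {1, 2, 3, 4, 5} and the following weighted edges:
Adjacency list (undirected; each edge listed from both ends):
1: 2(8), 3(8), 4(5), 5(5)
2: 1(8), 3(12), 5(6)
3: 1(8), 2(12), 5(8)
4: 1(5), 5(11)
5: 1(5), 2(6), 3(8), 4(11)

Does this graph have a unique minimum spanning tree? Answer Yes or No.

No

Sort edges by weight, then run Kruskal:
1–4 (5): add — endpoints in different components.
1–5 (5): add — endpoints in different components.
2–5 (6): add — endpoints in different components.
1–2 (8): skip — 1 and 2 already connected.
1–3 (8): add — endpoints in different components.
Non-tree edge 3–5 has weight 8, equal to the heaviest edge on its tree cycle — swapping gives another MST of the same weight. Not unique.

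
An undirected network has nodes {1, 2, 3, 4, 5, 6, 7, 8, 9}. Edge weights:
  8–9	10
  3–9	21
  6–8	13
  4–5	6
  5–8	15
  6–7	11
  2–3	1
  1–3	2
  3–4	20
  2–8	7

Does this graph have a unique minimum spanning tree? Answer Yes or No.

Yes

Sort edges by weight, then run Kruskal:
2–3 (1): add — endpoints in different components.
1–3 (2): add — endpoints in different components.
4–5 (6): add — endpoints in different components.
2–8 (7): add — endpoints in different components.
8–9 (10): add — endpoints in different components.
6–7 (11): add — endpoints in different components.
6–8 (13): add — endpoints in different components.
5–8 (15): add — endpoints in different components.
Every non-tree edge has weight strictly greater than the heaviest edge on the tree path between its endpoints, so the MST is unique.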